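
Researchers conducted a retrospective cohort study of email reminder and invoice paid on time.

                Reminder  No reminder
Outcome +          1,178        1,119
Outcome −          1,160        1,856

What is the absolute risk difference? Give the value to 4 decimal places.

0.1277

Reading the table with exposure as columns: a = 1178 (Reminder, case), b = 1160 (Reminder, non-case), c = 1119 (No reminder, case), d = 1856.
Risk in exposed = 1178/2338 = 0.503849; risk in unexposed = 1119/2975 = 0.376134.
Risk difference = 0.503849 − 0.376134 = 0.127715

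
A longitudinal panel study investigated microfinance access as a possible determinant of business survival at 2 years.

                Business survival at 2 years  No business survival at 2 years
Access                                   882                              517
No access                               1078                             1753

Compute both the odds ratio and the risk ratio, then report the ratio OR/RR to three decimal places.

1.676

Cells: a = 882, b = 517, c = 1078, d = 1753.
OR = (882·1753)/(517·1078) = 1546146/557326 = 2.77422
Risk in exposed = 882/1399 = 0.63045; risk in unexposed = 1078/2831 = 0.38078; RR = 1.65566
OR/RR = 2.77422 / 1.65566 = 1.67560
The outcome is not rare, so the OR lies further from 1 than the RR.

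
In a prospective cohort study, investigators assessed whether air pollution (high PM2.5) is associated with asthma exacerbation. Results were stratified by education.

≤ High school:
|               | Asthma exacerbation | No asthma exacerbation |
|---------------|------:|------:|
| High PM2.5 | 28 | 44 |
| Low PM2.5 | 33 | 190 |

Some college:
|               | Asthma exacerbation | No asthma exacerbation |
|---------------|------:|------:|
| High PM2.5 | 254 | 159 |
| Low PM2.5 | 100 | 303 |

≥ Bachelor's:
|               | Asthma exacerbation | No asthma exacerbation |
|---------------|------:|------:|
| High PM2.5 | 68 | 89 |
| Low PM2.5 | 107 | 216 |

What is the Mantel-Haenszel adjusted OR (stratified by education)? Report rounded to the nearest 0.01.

OR_MH = Σ(aᵢdᵢ/nᵢ) / Σ(bᵢcᵢ/nᵢ), where nᵢ is the stratum total.
Stratum 1 (≤ High school): n = 295; a·d/n = 28·190/295 = 18.0339; b·c/n = 44·33/295 = 4.9220
Stratum 2 (Some college): n = 816; a·d/n = 254·303/816 = 94.3162; b·c/n = 159·100/816 = 19.4853
Stratum 3 (≥ Bachelor's): n = 480; a·d/n = 68·216/480 = 30.6000; b·c/n = 89·107/480 = 19.8396
OR_MH = (18.0339 + 94.3162 + 30.6000) / (4.9220 + 19.4853 + 19.8396) = 142.9501 / 44.2469 = 3.23074

3.23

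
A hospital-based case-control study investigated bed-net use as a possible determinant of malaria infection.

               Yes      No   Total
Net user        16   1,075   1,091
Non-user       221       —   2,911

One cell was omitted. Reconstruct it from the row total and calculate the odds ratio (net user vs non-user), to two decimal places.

The missing cell is in the unexposed row: 2911 − 221 = 2690.
So a = 16, b = 1075, c = 221, d = 2690.
OR = (a·d)/(b·c) = (16 × 2690) / (1075 × 221) = 43040 / 237575 = 0.18116

0.18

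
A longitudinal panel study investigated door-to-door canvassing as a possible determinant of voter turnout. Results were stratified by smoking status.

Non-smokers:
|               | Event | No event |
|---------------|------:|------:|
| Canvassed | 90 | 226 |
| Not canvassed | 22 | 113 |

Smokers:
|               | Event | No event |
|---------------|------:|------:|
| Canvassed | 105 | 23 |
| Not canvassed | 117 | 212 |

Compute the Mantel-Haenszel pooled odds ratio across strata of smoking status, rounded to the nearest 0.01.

OR_MH = Σ(aᵢdᵢ/nᵢ) / Σ(bᵢcᵢ/nᵢ), where nᵢ is the stratum total.
Stratum 1 (Non-smokers): n = 451; a·d/n = 90·113/451 = 22.5499; b·c/n = 226·22/451 = 11.0244
Stratum 2 (Smokers): n = 457; a·d/n = 105·212/457 = 48.7090; b·c/n = 23·117/457 = 5.8884
OR_MH = (22.5499 + 48.7090) / (11.0244 + 5.8884) = 71.2589 / 16.9128 = 4.21331

4.21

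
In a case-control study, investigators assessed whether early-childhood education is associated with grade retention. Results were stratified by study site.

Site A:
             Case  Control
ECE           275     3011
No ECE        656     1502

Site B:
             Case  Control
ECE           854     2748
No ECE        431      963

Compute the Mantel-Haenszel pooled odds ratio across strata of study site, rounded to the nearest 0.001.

0.401

OR_MH = Σ(aᵢdᵢ/nᵢ) / Σ(bᵢcᵢ/nᵢ), where nᵢ is the stratum total.
Stratum 1 (Site A): n = 5444; a·d/n = 275·1502/5444 = 75.8725; b·c/n = 3011·656/5444 = 362.8244
Stratum 2 (Site B): n = 4996; a·d/n = 854·963/4996 = 164.6121; b·c/n = 2748·431/4996 = 237.0673
OR_MH = (75.8725 + 164.6121) / (362.8244 + 237.0673) = 240.4846 / 599.8916 = 0.40088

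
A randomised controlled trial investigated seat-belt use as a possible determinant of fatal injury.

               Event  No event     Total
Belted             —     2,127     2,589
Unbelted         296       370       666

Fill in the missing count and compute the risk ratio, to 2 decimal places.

0.40

The missing cell is in the exposed row: 2589 − 2127 = 462.
So a = 462, b = 2127, c = 296, d = 370.
RR = [a/(a+b)] / [c/(c+d)] = (462/2589) / (296/666) = 0.17845/0.44444 = 0.40151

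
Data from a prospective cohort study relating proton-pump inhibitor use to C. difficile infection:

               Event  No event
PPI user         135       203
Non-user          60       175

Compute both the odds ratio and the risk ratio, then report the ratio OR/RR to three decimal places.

1.240

Cells: a = 135, b = 203, c = 60, d = 175.
OR = (135·175)/(203·60) = 23625/12180 = 1.93966
Risk in exposed = 135/338 = 0.39941; risk in unexposed = 60/235 = 0.25532; RR = 1.56435
OR/RR = 1.93966 / 1.56435 = 1.23991
The outcome is not rare, so the OR lies further from 1 than the RR.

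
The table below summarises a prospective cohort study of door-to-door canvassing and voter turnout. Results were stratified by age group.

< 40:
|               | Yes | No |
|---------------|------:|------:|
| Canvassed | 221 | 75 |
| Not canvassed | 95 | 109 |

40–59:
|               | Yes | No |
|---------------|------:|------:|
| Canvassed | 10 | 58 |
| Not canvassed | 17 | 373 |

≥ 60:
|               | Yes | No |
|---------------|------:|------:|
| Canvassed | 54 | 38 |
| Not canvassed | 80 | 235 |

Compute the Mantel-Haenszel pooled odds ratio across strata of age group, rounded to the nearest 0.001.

OR_MH = Σ(aᵢdᵢ/nᵢ) / Σ(bᵢcᵢ/nᵢ), where nᵢ is the stratum total.
Stratum 1 (< 40): n = 500; a·d/n = 221·109/500 = 48.1780; b·c/n = 75·95/500 = 14.2500
Stratum 2 (40–59): n = 458; a·d/n = 10·373/458 = 8.1441; b·c/n = 58·17/458 = 2.1528
Stratum 3 (≥ 60): n = 407; a·d/n = 54·235/407 = 31.1794; b·c/n = 38·80/407 = 7.4693
OR_MH = (48.1780 + 8.1441 + 31.1794) / (14.2500 + 2.1528 + 7.4693) = 87.5015 / 23.8721 = 3.66542

3.665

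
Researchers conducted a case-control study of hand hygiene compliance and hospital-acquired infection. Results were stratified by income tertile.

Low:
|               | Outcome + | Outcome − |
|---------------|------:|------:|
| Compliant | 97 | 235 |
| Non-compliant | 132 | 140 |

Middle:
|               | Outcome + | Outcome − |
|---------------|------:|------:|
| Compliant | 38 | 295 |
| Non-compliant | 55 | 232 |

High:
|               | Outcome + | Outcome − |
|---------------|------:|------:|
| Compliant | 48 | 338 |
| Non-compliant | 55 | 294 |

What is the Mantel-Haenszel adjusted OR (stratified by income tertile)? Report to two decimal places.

0.54

OR_MH = Σ(aᵢdᵢ/nᵢ) / Σ(bᵢcᵢ/nᵢ), where nᵢ is the stratum total.
Stratum 1 (Low): n = 604; a·d/n = 97·140/604 = 22.4834; b·c/n = 235·132/604 = 51.3576
Stratum 2 (Middle): n = 620; a·d/n = 38·232/620 = 14.2194; b·c/n = 295·55/620 = 26.1694
Stratum 3 (High): n = 735; a·d/n = 48·294/735 = 19.2000; b·c/n = 338·55/735 = 25.2925
OR_MH = (22.4834 + 14.2194 + 19.2000) / (51.3576 + 26.1694 + 25.2925) = 55.9028 / 102.8195 = 0.54370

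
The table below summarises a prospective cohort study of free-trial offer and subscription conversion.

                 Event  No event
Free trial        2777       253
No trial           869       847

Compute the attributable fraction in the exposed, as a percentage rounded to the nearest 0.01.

Cells: a = 2777, b = 253, c = 869, d = 847.
Risk in exposed = 2777/3030 = 0.91650; risk in unexposed = 869/1716 = 0.50641.
RR = 0.91650/0.50641 = 1.80980
AR% = (RR − 1)/RR × 100 = (1.80980 − 1)/1.80980 × 100 = 44.7453%

44.75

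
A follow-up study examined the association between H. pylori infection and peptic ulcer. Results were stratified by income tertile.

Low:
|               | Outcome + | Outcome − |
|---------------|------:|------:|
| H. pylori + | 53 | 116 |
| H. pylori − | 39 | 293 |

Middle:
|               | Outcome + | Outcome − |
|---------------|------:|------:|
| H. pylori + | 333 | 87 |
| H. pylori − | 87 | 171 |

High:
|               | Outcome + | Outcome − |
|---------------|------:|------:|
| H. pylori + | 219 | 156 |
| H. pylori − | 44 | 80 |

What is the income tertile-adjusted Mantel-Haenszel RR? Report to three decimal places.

2.160

RR_MH = Σ(aᵢ·n₀ᵢ/nᵢ) / Σ(cᵢ·n₁ᵢ/nᵢ), with n₁ᵢ = aᵢ+bᵢ (exposed), n₀ᵢ = cᵢ+dᵢ (unexposed), nᵢ = n₁ᵢ+n₀ᵢ.
Stratum 1 (Low): n₁ = 169, n₀ = 332, n = 501; a·n₀/n = 53·332/501 = 35.1218; c·n₁/n = 39·169/501 = 13.1557
Stratum 2 (Middle): n₁ = 420, n₀ = 258, n = 678; a·n₀/n = 333·258/678 = 126.7168; c·n₁/n = 87·420/678 = 53.8938
Stratum 3 (High): n₁ = 375, n₀ = 124, n = 499; a·n₀/n = 219·124/499 = 54.4208; c·n₁/n = 44·375/499 = 33.0661
RR_MH = (35.1218 + 126.7168 + 54.4208) / (13.1557 + 53.8938 + 33.0661) = 216.2594 / 100.1156 = 2.16010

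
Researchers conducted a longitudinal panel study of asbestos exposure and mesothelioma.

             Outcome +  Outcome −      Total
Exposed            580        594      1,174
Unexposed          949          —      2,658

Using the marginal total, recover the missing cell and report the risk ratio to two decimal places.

The missing cell is in the unexposed row: 2658 − 949 = 1709.
So a = 580, b = 594, c = 949, d = 1709.
RR = [a/(a+b)] / [c/(c+d)] = (580/1174) / (949/2658) = 0.49404/0.35704 = 1.38372

1.38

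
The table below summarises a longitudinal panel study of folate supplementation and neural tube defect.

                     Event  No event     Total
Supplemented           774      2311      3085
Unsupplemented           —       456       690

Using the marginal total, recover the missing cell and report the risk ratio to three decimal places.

0.740

The missing cell is in the unexposed row: 690 − 456 = 234.
So a = 774, b = 2311, c = 234, d = 456.
RR = [a/(a+b)] / [c/(c+d)] = (774/3085) / (234/690) = 0.25089/0.33913 = 0.73981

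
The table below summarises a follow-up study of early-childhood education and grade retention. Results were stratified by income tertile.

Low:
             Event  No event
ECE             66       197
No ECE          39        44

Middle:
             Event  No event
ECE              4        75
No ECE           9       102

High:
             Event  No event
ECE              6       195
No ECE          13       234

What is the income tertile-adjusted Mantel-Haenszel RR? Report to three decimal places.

0.548

RR_MH = Σ(aᵢ·n₀ᵢ/nᵢ) / Σ(cᵢ·n₁ᵢ/nᵢ), with n₁ᵢ = aᵢ+bᵢ (exposed), n₀ᵢ = cᵢ+dᵢ (unexposed), nᵢ = n₁ᵢ+n₀ᵢ.
Stratum 1 (Low): n₁ = 263, n₀ = 83, n = 346; a·n₀/n = 66·83/346 = 15.8324; c·n₁/n = 39·263/346 = 29.6445
Stratum 2 (Middle): n₁ = 79, n₀ = 111, n = 190; a·n₀/n = 4·111/190 = 2.3368; c·n₁/n = 9·79/190 = 3.7421
Stratum 3 (High): n₁ = 201, n₀ = 247, n = 448; a·n₀/n = 6·247/448 = 3.3080; c·n₁/n = 13·201/448 = 5.8326
RR_MH = (15.8324 + 2.3368 + 3.3080) / (29.6445 + 3.7421 + 5.8326) = 21.4772 / 39.2192 = 0.54762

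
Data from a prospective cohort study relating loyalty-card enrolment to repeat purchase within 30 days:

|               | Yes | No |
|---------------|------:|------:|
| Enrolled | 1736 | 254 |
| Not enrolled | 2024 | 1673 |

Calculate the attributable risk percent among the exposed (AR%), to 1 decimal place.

37.2

Cells: a = 1736, b = 254, c = 2024, d = 1673.
Risk in exposed = 1736/1990 = 0.87236; risk in unexposed = 2024/3697 = 0.54747.
RR = 0.87236/0.54747 = 1.59344
AR% = (RR − 1)/RR × 100 = (1.59344 − 1)/1.59344 × 100 = 37.2427%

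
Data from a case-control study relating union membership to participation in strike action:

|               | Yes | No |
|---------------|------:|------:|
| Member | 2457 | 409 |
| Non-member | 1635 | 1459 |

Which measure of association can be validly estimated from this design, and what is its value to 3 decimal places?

5.361

Cells: a = 2457, b = 409, c = 1635, d = 1459.
This is a case-control study: participants were sampled on outcome status, so risks in the source population cannot be estimated directly — relative risk is not valid here. The odds ratio is the appropriate measure.
OR = (a·d)/(b·c) = (2457 × 1459) / (409 × 1635) = 3584763 / 668715 = 5.36067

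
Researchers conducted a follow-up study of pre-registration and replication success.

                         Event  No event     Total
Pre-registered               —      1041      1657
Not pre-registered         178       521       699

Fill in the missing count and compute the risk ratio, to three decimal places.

1.460

The missing cell is in the exposed row: 1657 − 1041 = 616.
So a = 616, b = 1041, c = 178, d = 521.
RR = [a/(a+b)] / [c/(c+d)] = (616/1657) / (178/699) = 0.37176/0.25465 = 1.45987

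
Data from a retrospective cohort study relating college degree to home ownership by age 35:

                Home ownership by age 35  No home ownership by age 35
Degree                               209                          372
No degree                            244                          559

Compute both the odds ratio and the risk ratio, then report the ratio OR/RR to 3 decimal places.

Cells: a = 209, b = 372, c = 244, d = 559.
OR = (209·559)/(372·244) = 116831/90768 = 1.28714
Risk in exposed = 209/581 = 0.35972; risk in unexposed = 244/803 = 0.30386; RR = 1.18385
OR/RR = 1.28714 / 1.18385 = 1.08725
The outcome is not rare, so the OR lies further from 1 than the RR.

1.087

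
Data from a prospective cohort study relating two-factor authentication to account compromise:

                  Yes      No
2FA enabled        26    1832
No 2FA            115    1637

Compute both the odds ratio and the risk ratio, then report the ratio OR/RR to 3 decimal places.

Cells: a = 26, b = 1832, c = 115, d = 1637.
OR = (26·1637)/(1832·115) = 42562/210680 = 0.20202
Risk in exposed = 26/1858 = 0.01399; risk in unexposed = 115/1752 = 0.06564; RR = 0.21319
OR/RR = 0.20202 / 0.21319 = 0.94762
The outcome is rare in both groups, so OR ≈ RR (ratio near 1).

0.948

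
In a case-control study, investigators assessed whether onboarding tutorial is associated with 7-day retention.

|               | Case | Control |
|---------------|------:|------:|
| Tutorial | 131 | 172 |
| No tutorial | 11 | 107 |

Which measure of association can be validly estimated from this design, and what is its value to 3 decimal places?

Cells: a = 131, b = 172, c = 11, d = 107.
This is a case-control study: participants were sampled on outcome status, so risks in the source population cannot be estimated directly — relative risk is not valid here. The odds ratio is the appropriate measure.
OR = (a·d)/(b·c) = (131 × 107) / (172 × 11) = 14017 / 1892 = 7.40856

7.409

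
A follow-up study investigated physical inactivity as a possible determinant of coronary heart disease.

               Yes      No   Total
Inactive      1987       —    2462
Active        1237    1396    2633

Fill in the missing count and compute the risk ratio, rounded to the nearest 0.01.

The missing cell is in the exposed row: 2462 − 1987 = 475.
So a = 1987, b = 475, c = 1237, d = 1396.
RR = [a/(a+b)] / [c/(c+d)] = (1987/2462) / (1237/2633) = 0.80707/0.46981 = 1.71787

1.72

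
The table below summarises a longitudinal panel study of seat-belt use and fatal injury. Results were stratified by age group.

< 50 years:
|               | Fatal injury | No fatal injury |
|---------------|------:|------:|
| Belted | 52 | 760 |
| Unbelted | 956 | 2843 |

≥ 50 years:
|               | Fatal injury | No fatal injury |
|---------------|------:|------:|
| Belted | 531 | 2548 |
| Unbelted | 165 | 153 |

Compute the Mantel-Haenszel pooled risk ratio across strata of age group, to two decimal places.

0.29

RR_MH = Σ(aᵢ·n₀ᵢ/nᵢ) / Σ(cᵢ·n₁ᵢ/nᵢ), with n₁ᵢ = aᵢ+bᵢ (exposed), n₀ᵢ = cᵢ+dᵢ (unexposed), nᵢ = n₁ᵢ+n₀ᵢ.
Stratum 1 (< 50 years): n₁ = 812, n₀ = 3799, n = 4611; a·n₀/n = 52·3799/4611 = 42.8428; c·n₁/n = 956·812/4611 = 168.3522
Stratum 2 (≥ 50 years): n₁ = 3079, n₀ = 318, n = 3397; a·n₀/n = 531·318/3397 = 49.7080; c·n₁/n = 165·3079/3397 = 149.5540
RR_MH = (42.8428 + 49.7080) / (168.3522 + 149.5540) = 92.5507 / 317.9062 = 0.29113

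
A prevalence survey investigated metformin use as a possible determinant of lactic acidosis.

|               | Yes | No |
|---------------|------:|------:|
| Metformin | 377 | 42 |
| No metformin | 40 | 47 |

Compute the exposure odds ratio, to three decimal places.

10.547

Cells: a = 377, b = 42, c = 40, d = 47.
OR = (a·d)/(b·c) = (377 × 47) / (42 × 40) = 17719 / 1680 = 10.54702
The odds of lactic acidosis are about 10.55 times as high in the metformin group.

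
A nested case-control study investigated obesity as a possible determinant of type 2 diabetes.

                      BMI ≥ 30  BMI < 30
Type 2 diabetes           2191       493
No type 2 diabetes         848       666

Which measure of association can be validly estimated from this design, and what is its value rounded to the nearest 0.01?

Reading the table with exposure as columns: a = 2191 (BMI ≥ 30, case), b = 848 (BMI ≥ 30, non-case), c = 493 (BMI < 30, case), d = 666.
This is a nested case-control study: participants were sampled on outcome status, so risks in the source population cannot be estimated directly — relative risk is not valid here. The odds ratio is the appropriate measure.
OR = (a·d)/(b·c) = (2191 × 666) / (848 × 493) = 1459206 / 418064 = 3.49039

3.49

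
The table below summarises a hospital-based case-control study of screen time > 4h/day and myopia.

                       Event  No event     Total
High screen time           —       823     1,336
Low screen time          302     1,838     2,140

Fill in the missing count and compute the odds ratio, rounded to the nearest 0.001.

3.794

The missing cell is in the exposed row: 1336 − 823 = 513.
So a = 513, b = 823, c = 302, d = 1838.
OR = (a·d)/(b·c) = (513 × 1838) / (823 × 302) = 942894 / 248546 = 3.79364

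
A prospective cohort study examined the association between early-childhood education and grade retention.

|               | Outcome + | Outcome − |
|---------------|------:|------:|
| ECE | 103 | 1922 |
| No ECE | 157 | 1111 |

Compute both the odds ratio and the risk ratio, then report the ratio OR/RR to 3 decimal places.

0.923

Cells: a = 103, b = 1922, c = 157, d = 1111.
OR = (103·1111)/(1922·157) = 114433/301754 = 0.37923
Risk in exposed = 103/2025 = 0.05086; risk in unexposed = 157/1268 = 0.12382; RR = 0.41080
OR/RR = 0.37923 / 0.41080 = 0.92314
The outcome is not rare, so the OR lies further from 1 than the RR.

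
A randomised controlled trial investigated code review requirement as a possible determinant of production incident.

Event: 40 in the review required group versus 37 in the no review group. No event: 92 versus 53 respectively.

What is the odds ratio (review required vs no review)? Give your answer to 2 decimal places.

From the description: a = 40, b = 92, c = 37, d = 53.
OR = (a·d)/(b·c) = (40 × 53) / (92 × 37) = 2120 / 3404 = 0.62280
Exposure is associated with lower odds of production incident (OR = 0.62 < 1).

0.62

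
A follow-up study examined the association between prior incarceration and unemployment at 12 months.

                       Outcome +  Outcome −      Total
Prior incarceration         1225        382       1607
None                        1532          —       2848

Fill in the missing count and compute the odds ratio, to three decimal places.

The missing cell is in the unexposed row: 2848 − 1532 = 1316.
So a = 1225, b = 382, c = 1532, d = 1316.
OR = (a·d)/(b·c) = (1225 × 1316) / (382 × 1532) = 1612100 / 585224 = 2.75467

2.755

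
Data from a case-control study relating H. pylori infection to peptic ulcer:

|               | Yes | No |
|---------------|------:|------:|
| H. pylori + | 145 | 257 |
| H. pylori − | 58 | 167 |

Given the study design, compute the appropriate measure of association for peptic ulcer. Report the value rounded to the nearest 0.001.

1.625

Cells: a = 145, b = 257, c = 58, d = 167.
This is a case-control study: participants were sampled on outcome status, so risks in the source population cannot be estimated directly — relative risk is not valid here. The odds ratio is the appropriate measure.
OR = (a·d)/(b·c) = (145 × 167) / (257 × 58) = 24215 / 14906 = 1.62451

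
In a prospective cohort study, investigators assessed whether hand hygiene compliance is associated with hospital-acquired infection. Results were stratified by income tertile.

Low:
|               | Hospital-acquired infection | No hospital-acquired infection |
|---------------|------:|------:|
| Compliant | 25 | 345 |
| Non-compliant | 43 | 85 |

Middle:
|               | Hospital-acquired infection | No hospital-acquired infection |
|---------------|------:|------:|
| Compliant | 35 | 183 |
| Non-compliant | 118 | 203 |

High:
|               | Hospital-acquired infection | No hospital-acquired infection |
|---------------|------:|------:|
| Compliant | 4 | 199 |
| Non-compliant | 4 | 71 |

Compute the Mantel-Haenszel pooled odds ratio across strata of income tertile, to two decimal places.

OR_MH = Σ(aᵢdᵢ/nᵢ) / Σ(bᵢcᵢ/nᵢ), where nᵢ is the stratum total.
Stratum 1 (Low): n = 498; a·d/n = 25·85/498 = 4.2671; b·c/n = 345·43/498 = 29.7892
Stratum 2 (Middle): n = 539; a·d/n = 35·203/539 = 13.1818; b·c/n = 183·118/539 = 40.0631
Stratum 3 (High): n = 278; a·d/n = 4·71/278 = 1.0216; b·c/n = 199·4/278 = 2.8633
OR_MH = (4.2671 + 13.1818 + 1.0216) / (29.7892 + 40.0631 + 2.8633) = 18.4705 / 72.7155 = 0.25401

0.25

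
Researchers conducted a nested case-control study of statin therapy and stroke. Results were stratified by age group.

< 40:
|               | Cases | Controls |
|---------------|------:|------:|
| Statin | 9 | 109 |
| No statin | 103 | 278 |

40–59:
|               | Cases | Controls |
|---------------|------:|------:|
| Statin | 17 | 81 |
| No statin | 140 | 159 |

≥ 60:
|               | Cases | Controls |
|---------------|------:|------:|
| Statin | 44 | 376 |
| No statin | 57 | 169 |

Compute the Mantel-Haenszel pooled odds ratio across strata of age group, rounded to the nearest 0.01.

OR_MH = Σ(aᵢdᵢ/nᵢ) / Σ(bᵢcᵢ/nᵢ), where nᵢ is the stratum total.
Stratum 1 (< 40): n = 499; a·d/n = 9·278/499 = 5.0140; b·c/n = 109·103/499 = 22.4990
Stratum 2 (40–59): n = 397; a·d/n = 17·159/397 = 6.8086; b·c/n = 81·140/397 = 28.5642
Stratum 3 (≥ 60): n = 646; a·d/n = 44·169/646 = 11.5108; b·c/n = 376·57/646 = 33.1765
OR_MH = (5.0140 + 6.8086 + 11.5108) / (22.4990 + 28.5642 + 33.1765) = 23.3334 / 84.2397 = 0.27699

0.28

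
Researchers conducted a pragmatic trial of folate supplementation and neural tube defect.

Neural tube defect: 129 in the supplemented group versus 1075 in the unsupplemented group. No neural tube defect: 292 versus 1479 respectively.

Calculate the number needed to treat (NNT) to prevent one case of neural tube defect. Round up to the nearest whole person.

9

Risk in treated group = 129/421 = 0.30641; risk in control = 1075/2554 = 0.42091.
Absolute risk reduction = 0.42091 − 0.30641 = 0.11450
NNT = 1 / ARR = 1 / 0.11450 = 8.734 → round up → 9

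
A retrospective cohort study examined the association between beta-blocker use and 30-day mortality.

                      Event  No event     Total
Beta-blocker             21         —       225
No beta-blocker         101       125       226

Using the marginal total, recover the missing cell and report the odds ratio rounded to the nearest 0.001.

0.127

The missing cell is in the exposed row: 225 − 21 = 204.
So a = 21, b = 204, c = 101, d = 125.
OR = (a·d)/(b·c) = (21 × 125) / (204 × 101) = 2625 / 20604 = 0.12740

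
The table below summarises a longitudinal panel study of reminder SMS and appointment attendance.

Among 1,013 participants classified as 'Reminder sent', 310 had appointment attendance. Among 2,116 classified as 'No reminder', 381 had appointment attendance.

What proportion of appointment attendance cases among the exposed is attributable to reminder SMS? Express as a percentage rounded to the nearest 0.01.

41.16

From the description: a = 310, b = 703, c = 381, d = 1735.
Risk in exposed = 310/1013 = 0.30602; risk in unexposed = 381/2116 = 0.18006.
RR = 0.30602/0.18006 = 1.69959
AR% = (RR − 1)/RR × 100 = (1.69959 − 1)/1.69959 × 100 = 41.1621%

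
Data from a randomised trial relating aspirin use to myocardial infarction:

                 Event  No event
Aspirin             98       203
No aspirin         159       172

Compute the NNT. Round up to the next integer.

Risk in treated group = 98/301 = 0.32558; risk in control = 159/331 = 0.48036.
Absolute risk reduction = 0.48036 − 0.32558 = 0.15478
NNT = 1 / ARR = 1 / 0.15478 = 6.461 → round up → 7

7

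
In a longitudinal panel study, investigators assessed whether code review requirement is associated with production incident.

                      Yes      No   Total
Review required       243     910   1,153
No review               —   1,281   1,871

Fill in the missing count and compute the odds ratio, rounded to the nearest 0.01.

The missing cell is in the unexposed row: 1871 − 1281 = 590.
So a = 243, b = 910, c = 590, d = 1281.
OR = (a·d)/(b·c) = (243 × 1281) / (910 × 590) = 311283 / 536900 = 0.57978

0.58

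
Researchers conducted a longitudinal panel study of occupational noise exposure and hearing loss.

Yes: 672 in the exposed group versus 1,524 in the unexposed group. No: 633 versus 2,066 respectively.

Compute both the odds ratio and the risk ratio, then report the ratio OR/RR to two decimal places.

1.19

From the description: a = 672, b = 633, c = 1524, d = 2066.
OR = (672·2066)/(633·1524) = 1388352/964692 = 1.43917
Risk in exposed = 672/1305 = 0.51494; risk in unexposed = 1524/3590 = 0.42451; RR = 1.21302
OR/RR = 1.43917 / 1.21302 = 1.18643
The outcome is not rare, so the OR lies further from 1 than the RR.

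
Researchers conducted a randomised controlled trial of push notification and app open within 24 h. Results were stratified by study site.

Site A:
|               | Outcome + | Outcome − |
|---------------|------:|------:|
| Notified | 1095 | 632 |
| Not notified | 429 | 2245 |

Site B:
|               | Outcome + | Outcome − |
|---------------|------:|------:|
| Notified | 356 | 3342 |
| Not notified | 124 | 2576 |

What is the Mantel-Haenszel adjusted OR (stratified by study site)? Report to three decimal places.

5.554

OR_MH = Σ(aᵢdᵢ/nᵢ) / Σ(bᵢcᵢ/nᵢ), where nᵢ is the stratum total.
Stratum 1 (Site A): n = 4401; a·d/n = 1095·2245/4401 = 558.5719; b·c/n = 632·429/4401 = 61.6060
Stratum 2 (Site B): n = 6398; a·d/n = 356·2576/6398 = 143.3348; b·c/n = 3342·124/6398 = 64.7715
OR_MH = (558.5719 + 143.3348) / (61.6060 + 64.7715) = 701.9067 / 126.3775 = 5.55405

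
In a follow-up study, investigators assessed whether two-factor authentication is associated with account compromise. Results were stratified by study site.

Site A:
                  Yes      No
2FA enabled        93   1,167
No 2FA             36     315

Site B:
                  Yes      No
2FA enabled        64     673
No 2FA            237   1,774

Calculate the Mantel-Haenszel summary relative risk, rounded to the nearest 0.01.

0.73

RR_MH = Σ(aᵢ·n₀ᵢ/nᵢ) / Σ(cᵢ·n₁ᵢ/nᵢ), with n₁ᵢ = aᵢ+bᵢ (exposed), n₀ᵢ = cᵢ+dᵢ (unexposed), nᵢ = n₁ᵢ+n₀ᵢ.
Stratum 1 (Site A): n₁ = 1260, n₀ = 351, n = 1611; a·n₀/n = 93·351/1611 = 20.2626; c·n₁/n = 36·1260/1611 = 28.1564
Stratum 2 (Site B): n₁ = 737, n₀ = 2011, n = 2748; a·n₀/n = 64·2011/2748 = 46.8355; c·n₁/n = 237·737/2748 = 63.5622
RR_MH = (20.2626 + 46.8355) / (28.1564 + 63.5622) = 67.0981 / 91.7187 = 0.73156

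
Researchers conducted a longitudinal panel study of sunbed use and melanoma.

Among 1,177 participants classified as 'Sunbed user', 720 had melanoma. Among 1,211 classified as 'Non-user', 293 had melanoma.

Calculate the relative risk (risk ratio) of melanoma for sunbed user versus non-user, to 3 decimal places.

2.528

From the description: a = 720, b = 457, c = 293, d = 918.
Risk in exposed = 720/1177 = 0.61172; risk in unexposed = 293/1211 = 0.24195.
RR = 0.61172 / 0.24195 = 2.52832
The risk among the exposed is 2.53 times that among the unexposed.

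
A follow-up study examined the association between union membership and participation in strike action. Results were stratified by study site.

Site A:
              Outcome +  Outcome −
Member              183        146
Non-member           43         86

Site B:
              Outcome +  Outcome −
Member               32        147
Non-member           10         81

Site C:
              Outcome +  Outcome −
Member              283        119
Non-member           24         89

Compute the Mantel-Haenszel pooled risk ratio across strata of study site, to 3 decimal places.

RR_MH = Σ(aᵢ·n₀ᵢ/nᵢ) / Σ(cᵢ·n₁ᵢ/nᵢ), with n₁ᵢ = aᵢ+bᵢ (exposed), n₀ᵢ = cᵢ+dᵢ (unexposed), nᵢ = n₁ᵢ+n₀ᵢ.
Stratum 1 (Site A): n₁ = 329, n₀ = 129, n = 458; a·n₀/n = 183·129/458 = 51.5437; c·n₁/n = 43·329/458 = 30.8886
Stratum 2 (Site B): n₁ = 179, n₀ = 91, n = 270; a·n₀/n = 32·91/270 = 10.7852; c·n₁/n = 10·179/270 = 6.6296
Stratum 3 (Site C): n₁ = 402, n₀ = 113, n = 515; a·n₀/n = 283·113/515 = 62.0951; c·n₁/n = 24·402/515 = 18.7340
RR_MH = (51.5437 + 10.7852 + 62.0951) / (30.8886 + 6.6296 + 18.7340) = 124.4240 / 56.2523 = 2.21189

2.212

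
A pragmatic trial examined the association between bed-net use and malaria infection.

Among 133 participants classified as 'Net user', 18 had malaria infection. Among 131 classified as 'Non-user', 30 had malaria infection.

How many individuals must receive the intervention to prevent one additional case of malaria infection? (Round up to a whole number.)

Risk in treated group = 18/133 = 0.13534; risk in control = 30/131 = 0.22901.
Absolute risk reduction = 0.22901 − 0.13534 = 0.09367
NNT = 1 / ARR = 1 / 0.09367 = 10.676 → round up → 11

11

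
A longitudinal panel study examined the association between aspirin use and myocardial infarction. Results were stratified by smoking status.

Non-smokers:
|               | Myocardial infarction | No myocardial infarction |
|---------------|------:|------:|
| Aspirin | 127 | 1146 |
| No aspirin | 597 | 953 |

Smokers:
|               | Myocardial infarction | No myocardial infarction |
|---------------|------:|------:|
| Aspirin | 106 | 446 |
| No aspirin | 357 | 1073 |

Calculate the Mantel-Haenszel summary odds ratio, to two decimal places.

OR_MH = Σ(aᵢdᵢ/nᵢ) / Σ(bᵢcᵢ/nᵢ), where nᵢ is the stratum total.
Stratum 1 (Non-smokers): n = 2823; a·d/n = 127·953/2823 = 42.8732; b·c/n = 1146·597/2823 = 242.3528
Stratum 2 (Smokers): n = 1982; a·d/n = 106·1073/1982 = 57.3855; b·c/n = 446·357/1982 = 80.3340
OR_MH = (42.8732 + 57.3855) / (242.3528 + 80.3340) = 100.2587 / 322.6868 = 0.31070

0.31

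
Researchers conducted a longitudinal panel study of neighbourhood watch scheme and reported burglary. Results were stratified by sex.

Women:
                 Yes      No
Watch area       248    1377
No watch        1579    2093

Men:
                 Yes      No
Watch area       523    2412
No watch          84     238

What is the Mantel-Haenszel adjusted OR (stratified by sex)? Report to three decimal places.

0.288

OR_MH = Σ(aᵢdᵢ/nᵢ) / Σ(bᵢcᵢ/nᵢ), where nᵢ is the stratum total.
Stratum 1 (Women): n = 5297; a·d/n = 248·2093/5297 = 97.9921; b·c/n = 1377·1579/5297 = 410.4744
Stratum 2 (Men): n = 3257; a·d/n = 523·238/3257 = 38.2174; b·c/n = 2412·84/3257 = 62.2069
OR_MH = (97.9921 + 38.2174) / (410.4744 + 62.2069) = 136.2094 / 472.6814 = 0.28816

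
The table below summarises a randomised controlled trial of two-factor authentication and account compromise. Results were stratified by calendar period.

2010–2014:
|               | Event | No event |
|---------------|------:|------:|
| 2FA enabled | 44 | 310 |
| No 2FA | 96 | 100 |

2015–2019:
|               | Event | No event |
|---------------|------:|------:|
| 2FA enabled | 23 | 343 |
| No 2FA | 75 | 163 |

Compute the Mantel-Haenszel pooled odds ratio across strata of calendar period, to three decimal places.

0.147

OR_MH = Σ(aᵢdᵢ/nᵢ) / Σ(bᵢcᵢ/nᵢ), where nᵢ is the stratum total.
Stratum 1 (2010–2014): n = 550; a·d/n = 44·100/550 = 8.0000; b·c/n = 310·96/550 = 54.1091
Stratum 2 (2015–2019): n = 604; a·d/n = 23·163/604 = 6.2070; b·c/n = 343·75/604 = 42.5911
OR_MH = (8.0000 + 6.2070) / (54.1091 + 42.5911) = 14.2070 / 96.7002 = 0.14692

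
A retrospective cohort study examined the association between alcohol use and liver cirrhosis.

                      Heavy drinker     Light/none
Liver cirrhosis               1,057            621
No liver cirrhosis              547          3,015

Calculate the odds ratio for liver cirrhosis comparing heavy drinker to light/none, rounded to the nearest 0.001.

Reading the table with exposure as columns: a = 1057 (Heavy drinker, case), b = 547 (Heavy drinker, non-case), c = 621 (Light/none, case), d = 3015.
OR = (a·d)/(b·c) = (1057 × 3015) / (547 × 621) = 3186855 / 339687 = 9.38174
The odds of liver cirrhosis are about 9.38 times as high in the heavy drinker group.

9.382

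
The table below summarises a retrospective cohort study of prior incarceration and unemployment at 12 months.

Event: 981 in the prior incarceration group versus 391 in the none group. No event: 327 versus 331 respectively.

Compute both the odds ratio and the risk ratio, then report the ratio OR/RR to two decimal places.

1.83

From the description: a = 981, b = 327, c = 391, d = 331.
OR = (981·331)/(327·391) = 324711/127857 = 2.53964
Risk in exposed = 981/1308 = 0.75000; risk in unexposed = 391/722 = 0.54155; RR = 1.38491
OR/RR = 2.53964 / 1.38491 = 1.83380
The outcome is not rare, so the OR lies further from 1 than the RR.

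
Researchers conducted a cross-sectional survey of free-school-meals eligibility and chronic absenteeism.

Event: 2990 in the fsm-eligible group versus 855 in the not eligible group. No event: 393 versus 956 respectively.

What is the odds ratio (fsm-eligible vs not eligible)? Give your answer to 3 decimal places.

From the description: a = 2990, b = 393, c = 855, d = 956.
OR = (a·d)/(b·c) = (2990 × 956) / (393 × 855) = 2858440 / 336015 = 8.50688
The odds of chronic absenteeism are about 8.51 times as high in the fsm-eligible group.

8.507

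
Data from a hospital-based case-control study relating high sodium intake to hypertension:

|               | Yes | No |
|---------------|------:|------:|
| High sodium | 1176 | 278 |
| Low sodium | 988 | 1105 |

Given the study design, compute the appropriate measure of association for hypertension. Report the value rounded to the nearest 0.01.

4.73

Cells: a = 1176, b = 278, c = 988, d = 1105.
This is a hospital-based case-control study: participants were sampled on outcome status, so risks in the source population cannot be estimated directly — relative risk is not valid here. The odds ratio is the appropriate measure.
OR = (a·d)/(b·c) = (1176 × 1105) / (278 × 988) = 1299480 / 274664 = 4.73116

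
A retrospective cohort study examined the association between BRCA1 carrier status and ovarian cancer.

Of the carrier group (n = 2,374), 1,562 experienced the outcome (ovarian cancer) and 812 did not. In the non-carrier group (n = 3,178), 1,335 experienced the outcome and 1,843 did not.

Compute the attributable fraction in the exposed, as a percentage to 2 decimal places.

36.15

From the description: a = 1562, b = 812, c = 1335, d = 1843.
Risk in exposed = 1562/2374 = 0.65796; risk in unexposed = 1335/3178 = 0.42008.
RR = 0.65796/0.42008 = 1.56629
AR% = (RR − 1)/RR × 100 = (1.56629 − 1)/1.56629 × 100 = 36.1550%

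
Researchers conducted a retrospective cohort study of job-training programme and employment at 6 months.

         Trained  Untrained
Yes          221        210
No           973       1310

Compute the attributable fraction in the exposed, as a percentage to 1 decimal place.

Reading the table with exposure as columns: a = 221 (Trained, case), b = 973 (Trained, non-case), c = 210 (Untrained, case), d = 1310.
Risk in exposed = 221/1194 = 0.18509; risk in unexposed = 210/1520 = 0.13816.
RR = 0.18509/0.13816 = 1.33971
AR% = (RR − 1)/RR × 100 = (1.33971 − 1)/1.33971 × 100 = 25.3572%

25.4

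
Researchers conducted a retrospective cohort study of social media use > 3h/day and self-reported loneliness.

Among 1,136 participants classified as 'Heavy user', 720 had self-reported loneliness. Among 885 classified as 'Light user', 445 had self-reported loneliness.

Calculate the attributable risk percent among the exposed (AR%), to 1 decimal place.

From the description: a = 720, b = 416, c = 445, d = 440.
Risk in exposed = 720/1136 = 0.63380; risk in unexposed = 445/885 = 0.50282.
RR = 0.63380/0.50282 = 1.26048
AR% = (RR − 1)/RR × 100 = (1.26048 − 1)/1.26048 × 100 = 20.6654%

20.7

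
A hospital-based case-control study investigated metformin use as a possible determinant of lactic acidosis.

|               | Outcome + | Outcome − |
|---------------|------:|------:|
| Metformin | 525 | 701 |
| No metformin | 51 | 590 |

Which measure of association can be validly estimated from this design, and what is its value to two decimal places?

Cells: a = 525, b = 701, c = 51, d = 590.
This is a hospital-based case-control study: participants were sampled on outcome status, so risks in the source population cannot be estimated directly — relative risk is not valid here. The odds ratio is the appropriate measure.
OR = (a·d)/(b·c) = (525 × 590) / (701 × 51) = 309750 / 35751 = 8.66409

8.66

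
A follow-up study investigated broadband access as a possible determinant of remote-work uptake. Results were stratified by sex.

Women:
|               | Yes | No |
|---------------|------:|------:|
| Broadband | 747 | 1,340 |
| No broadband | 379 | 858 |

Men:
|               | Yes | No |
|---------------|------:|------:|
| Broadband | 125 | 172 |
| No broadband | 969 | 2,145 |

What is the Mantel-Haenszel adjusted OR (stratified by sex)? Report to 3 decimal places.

1.346

OR_MH = Σ(aᵢdᵢ/nᵢ) / Σ(bᵢcᵢ/nᵢ), where nᵢ is the stratum total.
Stratum 1 (Women): n = 3324; a·d/n = 747·858/3324 = 192.8177; b·c/n = 1340·379/3324 = 152.7858
Stratum 2 (Men): n = 3411; a·d/n = 125·2145/3411 = 78.6060; b·c/n = 172·969/3411 = 48.8619
OR_MH = (192.8177 + 78.6060) / (152.7858 + 48.8619) = 271.4237 / 201.6477 = 1.34603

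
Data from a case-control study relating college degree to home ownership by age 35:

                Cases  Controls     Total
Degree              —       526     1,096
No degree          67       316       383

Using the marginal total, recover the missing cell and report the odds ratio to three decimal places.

5.111

The missing cell is in the exposed row: 1096 − 526 = 570.
So a = 570, b = 526, c = 67, d = 316.
OR = (a·d)/(b·c) = (570 × 316) / (526 × 67) = 180120 / 35242 = 5.11095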